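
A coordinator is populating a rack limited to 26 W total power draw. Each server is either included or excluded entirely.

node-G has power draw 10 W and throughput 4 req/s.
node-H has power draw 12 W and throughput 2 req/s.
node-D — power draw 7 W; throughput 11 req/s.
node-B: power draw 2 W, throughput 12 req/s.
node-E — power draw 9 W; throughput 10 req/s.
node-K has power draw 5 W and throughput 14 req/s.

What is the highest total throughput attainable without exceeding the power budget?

Allowing fractional choices, the relaxed optimum would be about 48.2, but servers are indivisible.
node-G + node-D + node-B + node-K: power draw 10 + 7 + 2 + 5 = 24 ≤ 26, throughput 4 + 11 + 12 + 14 = 41.
node-D + node-B + node-E + node-K: power draw 7 + 2 + 9 + 5 = 23 ≤ 26, throughput 11 + 12 + 10 + 14 = 47.
Best is node-D, node-B, node-E, and node-K with total throughput 47.

47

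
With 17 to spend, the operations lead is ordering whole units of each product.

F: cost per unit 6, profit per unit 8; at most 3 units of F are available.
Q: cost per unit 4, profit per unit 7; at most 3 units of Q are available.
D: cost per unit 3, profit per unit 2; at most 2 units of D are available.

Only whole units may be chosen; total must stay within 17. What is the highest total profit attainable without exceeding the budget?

This is a bounded integer knapsack.
3×Q and 1×D: cost 15 ≤ 17, profit 3·7 + 1·2 = 23.
1×F, 2×Q, and 1×D: cost 17 ≤ 17, profit 1·8 + 2·7 + 1·2 = 24.
Best is 24.

24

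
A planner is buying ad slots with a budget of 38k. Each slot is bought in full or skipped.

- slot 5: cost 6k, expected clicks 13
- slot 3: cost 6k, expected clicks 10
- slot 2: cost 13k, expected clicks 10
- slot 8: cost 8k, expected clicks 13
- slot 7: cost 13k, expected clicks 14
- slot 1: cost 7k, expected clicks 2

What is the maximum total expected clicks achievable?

slot 5 + slot 3 + slot 8 + slot 7: cost 6 + 6 + 8 + 13 = 33 ≤ 38, expected clicks 13 + 10 + 13 + 14 = 50.
slot 5 + slot 3 + slot 2 + slot 7: cost 6 + 6 + 13 + 13 = 38 ≤ 38, expected clicks 13 + 10 + 10 + 14 = 47.
Best is slot 5, slot 3, slot 8, and slot 7 with total expected clicks 50.

50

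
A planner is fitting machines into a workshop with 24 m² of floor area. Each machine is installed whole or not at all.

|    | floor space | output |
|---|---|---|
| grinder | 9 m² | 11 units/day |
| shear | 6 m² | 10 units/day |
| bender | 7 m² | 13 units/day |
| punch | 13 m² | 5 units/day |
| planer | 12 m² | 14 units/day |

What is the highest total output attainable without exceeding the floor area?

Take grinder, shear, and bender: floor space 9 + 6 + 7 = 22 ≤ 24, output 11 + 10 + 13 = 34.
No other feasible combination does better.

34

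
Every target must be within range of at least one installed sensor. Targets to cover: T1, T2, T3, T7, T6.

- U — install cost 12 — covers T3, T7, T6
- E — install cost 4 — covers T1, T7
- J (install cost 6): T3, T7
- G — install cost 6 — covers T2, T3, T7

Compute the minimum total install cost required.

22

This is a weighted set-cover instance.
Choose U, E, and G: together they cover T1, T2, T3, T7, T6 — every target.
Total install cost: 12 + 4 + 6 = 22.
No cover costs less than 22.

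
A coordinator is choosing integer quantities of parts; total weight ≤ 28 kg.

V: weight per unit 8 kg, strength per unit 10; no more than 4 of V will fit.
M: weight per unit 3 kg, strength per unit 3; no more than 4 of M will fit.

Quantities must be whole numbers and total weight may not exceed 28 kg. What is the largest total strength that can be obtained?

Take 3×V and 1×M: weight 27 ≤ 28, strength 3·10 + 1·3 = 33.
No other integer combination yields more.

33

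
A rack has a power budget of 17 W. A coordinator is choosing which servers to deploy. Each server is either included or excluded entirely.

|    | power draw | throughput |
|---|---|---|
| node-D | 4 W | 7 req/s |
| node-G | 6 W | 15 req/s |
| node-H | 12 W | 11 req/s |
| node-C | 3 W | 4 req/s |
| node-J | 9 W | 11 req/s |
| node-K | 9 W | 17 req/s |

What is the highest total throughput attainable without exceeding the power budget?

32

Allowing fractional choices, the relaxed optimum would be about 35.5, but servers are indivisible.
node-G + node-K: power draw 6 + 9 = 15 ≤ 17, throughput 15 + 17 = 32.
node-D + node-C + node-K: power draw 4 + 3 + 9 = 16 ≤ 17, throughput 7 + 4 + 17 = 28.
node-D + node-G + node-C: power draw 4 + 6 + 3 = 13 ≤ 17, throughput 7 + 15 + 4 = 26.
Best is node-G and node-K with total throughput 32.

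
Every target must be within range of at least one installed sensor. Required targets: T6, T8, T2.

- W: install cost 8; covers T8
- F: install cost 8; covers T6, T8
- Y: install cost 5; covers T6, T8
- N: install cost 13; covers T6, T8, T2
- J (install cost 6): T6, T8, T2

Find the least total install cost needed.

6

J alone covers T6, T8, T2 — every target.
Total install cost: 6.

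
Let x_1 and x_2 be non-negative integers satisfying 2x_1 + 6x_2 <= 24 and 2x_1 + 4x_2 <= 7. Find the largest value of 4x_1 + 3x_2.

12

Relaxing integrality, the LP optimum is 14.00 at (x_1,x_2) = (3.5, 0), which is not an integer point.
(x_1,x_2)=(3,0): 2·3+6·0=6≤24, 2·3+4·0=6≤7, objective 12.
(x_1,x_2)=(2,0): 2·2+6·0=4≤24, 2·2+4·0=4≤7, objective 8.
Maximum is 12 at (x_1,x_2)=(3,0).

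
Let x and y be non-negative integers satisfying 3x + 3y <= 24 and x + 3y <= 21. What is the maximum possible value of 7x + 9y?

68

Relaxing integrality, the LP optimum is 69.00 at (x,y) = (1.5, 6.5), which is not an integer point.
(x,y)=(2,6): 3·2+3·6=24≤24, 1·2+3·6=20≤21, objective 68.
(x,y)=(3,5): 3·3+3·5=24≤24, 1·3+3·5=18≤21, objective 66.
(x,y)=(0,7): 3·0+3·7=21≤24, 1·0+3·7=21≤21, objective 63.
(x,y)=(1,6): 3·1+3·6=21≤24, 1·1+3·6=19≤21, objective 61.
No feasible integer point exceeds 68.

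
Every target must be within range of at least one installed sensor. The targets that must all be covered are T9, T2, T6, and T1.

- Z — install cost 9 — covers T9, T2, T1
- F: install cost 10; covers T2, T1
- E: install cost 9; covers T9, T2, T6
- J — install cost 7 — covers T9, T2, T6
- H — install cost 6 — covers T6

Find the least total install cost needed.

This is an integer covering problem.
Choose Z and H: together they cover T9, T2, T6, T1 — every target.
Total install cost: 9 + 6 = 15.

15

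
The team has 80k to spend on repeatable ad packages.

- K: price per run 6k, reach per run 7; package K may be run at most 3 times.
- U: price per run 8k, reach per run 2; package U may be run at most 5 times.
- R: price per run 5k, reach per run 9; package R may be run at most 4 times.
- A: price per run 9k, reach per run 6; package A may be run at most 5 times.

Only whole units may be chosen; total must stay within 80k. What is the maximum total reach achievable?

R has the best ratio (9/5); taking only R gives at most 4×9 = 36 (stopped by the supply cap of 4).
Mixing does better — 3×K, 4×R, and 4×A: price 74 ≤ 80, reach 3·7 + 4·9 + 4·6 = 81.

81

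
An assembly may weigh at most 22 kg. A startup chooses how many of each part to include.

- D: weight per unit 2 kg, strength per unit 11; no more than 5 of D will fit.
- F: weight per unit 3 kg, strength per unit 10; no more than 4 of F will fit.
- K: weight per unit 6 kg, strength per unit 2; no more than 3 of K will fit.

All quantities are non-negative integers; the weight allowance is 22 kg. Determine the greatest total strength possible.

This is a bounded integer knapsack.
D has the best ratio (11/2); taking only D gives at most 5×11 = 55 (stopped by the supply cap of 5).
Mixing does better — 5×D and 4×F: weight 22 ≤ 22, strength 5·11 + 4·10 = 95.

95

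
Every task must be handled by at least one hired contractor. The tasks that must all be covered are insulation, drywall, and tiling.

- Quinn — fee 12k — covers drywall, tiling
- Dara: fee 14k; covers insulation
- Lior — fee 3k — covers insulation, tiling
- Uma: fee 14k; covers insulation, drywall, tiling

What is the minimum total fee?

14

Uma alone covers insulation, drywall, tiling — every task.
Total fee: 14.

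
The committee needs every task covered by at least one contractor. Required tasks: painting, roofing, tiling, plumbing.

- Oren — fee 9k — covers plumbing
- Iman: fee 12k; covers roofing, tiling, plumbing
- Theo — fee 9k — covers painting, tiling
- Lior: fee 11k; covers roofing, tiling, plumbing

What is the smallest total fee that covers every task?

20

Choose Theo and Lior: together they cover painting, roofing, tiling, plumbing — every task.
Total fee: 9 + 11 = 20.
No cover costs less than 20.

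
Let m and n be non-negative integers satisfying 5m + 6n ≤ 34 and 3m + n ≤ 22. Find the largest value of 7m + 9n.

(m,n)=(2,4): 5·2+6·4=34≤34, 3·2+1·4=10≤22, objective 50.
(m,n)=(3,3): 5·3+6·3=33≤34, 3·3+1·3=12≤22, objective 48.
Maximum is 50 at (m,n)=(2,4).

50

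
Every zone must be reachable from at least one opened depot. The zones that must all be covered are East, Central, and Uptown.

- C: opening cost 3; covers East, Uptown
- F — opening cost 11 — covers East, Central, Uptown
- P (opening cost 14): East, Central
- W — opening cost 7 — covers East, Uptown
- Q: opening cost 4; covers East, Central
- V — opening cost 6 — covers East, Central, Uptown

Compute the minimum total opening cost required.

6

This is an integer covering problem.
V alone covers East, Central, Uptown — every zone.
Total opening cost: 6.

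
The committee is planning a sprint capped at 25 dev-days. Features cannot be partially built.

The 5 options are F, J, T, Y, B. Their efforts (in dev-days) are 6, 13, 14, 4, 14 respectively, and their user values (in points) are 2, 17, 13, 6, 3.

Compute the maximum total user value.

25

This is a 0-1 knapsack instance.
Allowing fractional choices, the relaxed optimum would be about 30.4, but features are indivisible.
J + Y: effort 13 + 4 = 17 ≤ 25, user value 17 + 6 = 23.
F + T + Y: effort 6 + 14 + 4 = 24 ≤ 25, user value 2 + 13 + 6 = 21.
F + J + Y: effort 6 + 13 + 4 = 23 ≤ 25, user value 2 + 17 + 6 = 25.
Best is F, J, and Y with total user value 25.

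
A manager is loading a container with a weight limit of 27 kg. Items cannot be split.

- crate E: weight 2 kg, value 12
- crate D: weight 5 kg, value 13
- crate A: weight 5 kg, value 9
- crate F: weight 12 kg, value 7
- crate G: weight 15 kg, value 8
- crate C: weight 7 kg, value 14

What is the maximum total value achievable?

Take crate E, crate D, crate A, and crate C: weight 2 + 5 + 5 + 7 = 19 ≤ 27, value 12 + 13 + 9 + 14 = 48.
No other feasible combination does better.

48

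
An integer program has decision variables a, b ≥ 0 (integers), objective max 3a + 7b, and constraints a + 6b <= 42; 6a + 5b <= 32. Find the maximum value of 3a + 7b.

42

The continuous relaxation peaks at (0, 6.4) with value 44.80; rounding to a feasible lattice point costs some objective.
(a,b)=(0,6): 1·0+6·6=36≤42, 6·0+5·6=30≤32, objective 42.
(a,b)=(1,5): 1·1+6·5=31≤42, 6·1+5·5=31≤32, objective 38.
(a,b)=(0,5): 1·0+6·5=30≤42, 6·0+5·5=25≤32, objective 35.
Maximum is 42 at (a,b)=(0,6).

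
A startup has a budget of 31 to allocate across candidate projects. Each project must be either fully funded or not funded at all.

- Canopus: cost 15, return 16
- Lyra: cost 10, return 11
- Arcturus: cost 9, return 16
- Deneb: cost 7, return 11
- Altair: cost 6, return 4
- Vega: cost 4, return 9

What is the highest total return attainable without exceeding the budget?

47

Take Lyra, Arcturus, Deneb, and Vega: cost 10 + 9 + 7 + 4 = 30 ≤ 31, return 11 + 16 + 11 + 9 = 47.
No other feasible combination does better.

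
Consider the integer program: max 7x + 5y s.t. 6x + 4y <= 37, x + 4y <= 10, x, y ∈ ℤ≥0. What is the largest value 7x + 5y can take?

42

Relaxing integrality, the LP optimum is 43.55 at (x,y) = (5.4, 1.15), which is not an integer point.
(x,y)=(6,0): 6·6+4·0=36≤37, 1·6+4·0=6≤10, objective 42.
(x,y)=(5,1): 6·5+4·1=34≤37, 1·5+4·1=9≤10, objective 40.
No feasible integer point exceeds 42.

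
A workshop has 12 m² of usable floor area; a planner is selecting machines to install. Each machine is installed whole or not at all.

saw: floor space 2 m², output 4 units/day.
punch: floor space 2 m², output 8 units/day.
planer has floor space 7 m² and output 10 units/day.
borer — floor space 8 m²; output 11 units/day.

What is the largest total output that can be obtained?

Treat it as a binary knapsack problem.
Take saw, punch, and borer: floor space 2 + 2 + 8 = 12 ≤ 12, output 4 + 8 + 11 = 23.
No other feasible combination does better.

23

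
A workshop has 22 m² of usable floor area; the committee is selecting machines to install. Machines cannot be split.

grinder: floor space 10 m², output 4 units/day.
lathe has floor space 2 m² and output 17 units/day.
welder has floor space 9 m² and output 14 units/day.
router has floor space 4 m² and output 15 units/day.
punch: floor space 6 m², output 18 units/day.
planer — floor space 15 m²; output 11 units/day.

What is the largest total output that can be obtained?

This is a 0-1 knapsack instance.
grinder + lathe + router + punch: floor space 10 + 2 + 4 + 6 = 22 ≤ 22, output 4 + 17 + 15 + 18 = 54.
lathe + welder + router + punch: floor space 2 + 9 + 4 + 6 = 21 ≤ 22, output 17 + 14 + 15 + 18 = 64.
lathe + router + punch: floor space 2 + 4 + 6 = 12 ≤ 22, output 17 + 15 + 18 = 50.
Best is lathe, welder, router, and punch with total output 64.

64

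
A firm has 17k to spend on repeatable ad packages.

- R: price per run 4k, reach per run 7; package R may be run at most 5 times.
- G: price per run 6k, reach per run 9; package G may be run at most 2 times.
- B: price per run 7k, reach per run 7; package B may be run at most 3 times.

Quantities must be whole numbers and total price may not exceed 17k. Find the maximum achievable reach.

28

Take 4×R: price 16 ≤ 17, reach 4·7 = 28.
No other integer combination yields more.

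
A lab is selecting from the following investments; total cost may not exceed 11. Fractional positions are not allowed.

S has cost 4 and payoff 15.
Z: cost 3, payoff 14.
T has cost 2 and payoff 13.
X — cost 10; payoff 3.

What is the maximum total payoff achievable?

S + T: cost 4 + 2 = 6 ≤ 11, payoff 15 + 13 = 28.
S + Z: cost 4 + 3 = 7 ≤ 11, payoff 15 + 14 = 29.
S + Z + T: cost 4 + 3 + 2 = 9 ≤ 11, payoff 15 + 14 + 13 = 42.
Best is S, Z, and T with total payoff 42.

42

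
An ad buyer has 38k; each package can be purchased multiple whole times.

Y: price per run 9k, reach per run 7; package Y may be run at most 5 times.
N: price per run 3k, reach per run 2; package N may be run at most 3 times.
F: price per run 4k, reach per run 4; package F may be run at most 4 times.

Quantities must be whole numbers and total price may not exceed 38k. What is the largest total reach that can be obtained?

3×Y, 1×N, and 2×F: price 38 ≤ 38, reach 3·7 + 1·2 + 2·4 = 31.
2×Y, 1×N, and 4×F: price 37 ≤ 38, reach 2·7 + 1·2 + 4·4 = 32.
Best is 32.

32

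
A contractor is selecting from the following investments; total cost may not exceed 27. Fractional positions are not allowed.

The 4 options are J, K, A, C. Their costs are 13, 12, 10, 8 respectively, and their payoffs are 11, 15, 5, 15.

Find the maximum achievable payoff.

30

Take K and C: cost 12 + 8 = 20 ≤ 27, payoff 15 + 15 = 30.
No other feasible combination does better.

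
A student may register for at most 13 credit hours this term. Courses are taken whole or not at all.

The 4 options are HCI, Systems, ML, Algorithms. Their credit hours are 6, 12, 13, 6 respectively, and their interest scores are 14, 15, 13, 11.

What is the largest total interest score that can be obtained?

Allowing fractional choices, the relaxed optimum would be about 26.2, but courses are indivisible.
HCI + Algorithms: credit hours 6 + 6 = 12 ≤ 13, interest score 14 + 11 = 25.
Systems: credit hours 12 ≤ 13, interest score 15.
HCI: credit hours 6 ≤ 13, interest score 14.
Best is HCI and Algorithms with total interest score 25.

25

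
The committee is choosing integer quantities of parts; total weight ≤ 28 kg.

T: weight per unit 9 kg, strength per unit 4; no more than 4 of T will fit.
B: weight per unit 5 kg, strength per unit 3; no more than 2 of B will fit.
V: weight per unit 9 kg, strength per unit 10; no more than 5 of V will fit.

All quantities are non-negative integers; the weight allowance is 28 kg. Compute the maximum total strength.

30

This is a bounded integer knapsack.
V has the best ratio (10/9); taking only V gives at most 3×10 = 30 (stopped by the weight limit).
Optimal: 3×V: weight 27 ≤ 28, strength 3·10 = 30.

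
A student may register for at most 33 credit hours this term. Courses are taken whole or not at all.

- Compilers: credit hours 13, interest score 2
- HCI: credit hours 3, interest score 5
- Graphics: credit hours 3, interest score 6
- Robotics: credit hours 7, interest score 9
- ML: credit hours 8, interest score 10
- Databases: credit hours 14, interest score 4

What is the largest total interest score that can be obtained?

30

Take HCI, Graphics, Robotics, and ML: credit hours 3 + 3 + 7 + 8 = 21 ≤ 33, interest score 5 + 6 + 9 + 10 = 30.
No other feasible combination does better.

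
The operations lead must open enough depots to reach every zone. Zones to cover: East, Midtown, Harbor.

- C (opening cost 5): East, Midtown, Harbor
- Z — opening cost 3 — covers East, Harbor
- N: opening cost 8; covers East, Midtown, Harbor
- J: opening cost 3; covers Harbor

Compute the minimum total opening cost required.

5

The greedy cost-per-new-zone heuristic would pick Z and C for 8, but a cheaper cover exists.
C alone covers East, Midtown, Harbor — every zone.
Total opening cost: 5.
No cover costs less than 5.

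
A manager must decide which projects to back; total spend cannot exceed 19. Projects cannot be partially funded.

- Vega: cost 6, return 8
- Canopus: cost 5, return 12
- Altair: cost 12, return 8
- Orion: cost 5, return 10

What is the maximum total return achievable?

30

Allowing fractional choices, the relaxed optimum would be about 32.0, but projects are indivisible.
Vega + Canopus: cost 6 + 5 = 11 ≤ 19, return 8 + 12 = 20.
Vega + Canopus + Orion: cost 6 + 5 + 5 = 16 ≤ 19, return 8 + 12 + 10 = 30.
Canopus + Orion: cost 5 + 5 = 10 ≤ 19, return 12 + 10 = 22.
Best is Vega, Canopus, and Orion with total return 30.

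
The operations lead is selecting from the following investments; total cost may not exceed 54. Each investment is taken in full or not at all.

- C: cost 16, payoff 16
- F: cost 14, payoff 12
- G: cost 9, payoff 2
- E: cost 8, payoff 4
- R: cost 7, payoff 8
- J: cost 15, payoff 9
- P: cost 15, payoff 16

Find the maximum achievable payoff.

C + F + R + P: cost 16 + 14 + 7 + 15 = 52 ≤ 54, payoff 16 + 12 + 8 + 16 = 52.
C + R + J + P: cost 16 + 7 + 15 + 15 = 53 ≤ 54, payoff 16 + 8 + 9 + 16 = 49.
Best is C, F, R, and P with total payoff 52.

52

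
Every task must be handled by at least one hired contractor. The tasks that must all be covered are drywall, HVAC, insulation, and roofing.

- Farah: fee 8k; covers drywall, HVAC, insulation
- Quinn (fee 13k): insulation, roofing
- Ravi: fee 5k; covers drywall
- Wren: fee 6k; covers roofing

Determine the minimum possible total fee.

Choose Farah and Wren: together they cover drywall, HVAC, insulation, roofing — every task.
Total fee: 8 + 6 = 14.
No cover costs less than 14.

14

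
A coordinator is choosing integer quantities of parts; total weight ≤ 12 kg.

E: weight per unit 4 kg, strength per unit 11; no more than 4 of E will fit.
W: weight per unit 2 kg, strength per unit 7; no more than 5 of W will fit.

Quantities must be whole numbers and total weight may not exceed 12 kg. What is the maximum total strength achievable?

1×E and 4×W: weight 12 ≤ 12, strength 1·11 + 4·7 = 39.
2×E and 2×W: weight 12 ≤ 12, strength 2·11 + 2·7 = 36.
Best is 39.

39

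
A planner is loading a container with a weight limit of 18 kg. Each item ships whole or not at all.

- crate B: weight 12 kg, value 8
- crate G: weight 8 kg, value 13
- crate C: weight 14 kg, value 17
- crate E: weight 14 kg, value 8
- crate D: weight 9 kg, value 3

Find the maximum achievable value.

17

Allowing fractional choices, the relaxed optimum would be about 25.1, but items are indivisible.
crate G + crate D: weight 8 + 9 = 17 ≤ 18, value 13 + 3 = 16.
crate C: weight 14 ≤ 18, value 17.
crate G: weight 8 ≤ 18, value 13.
Best is crate C with total value 17.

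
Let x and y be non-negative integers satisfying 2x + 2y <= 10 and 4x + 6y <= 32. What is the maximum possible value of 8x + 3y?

40

(x,y)=(5,0) is feasible, giving 40.
(x,y)=(4,1) is feasible, giving 35.
The best lattice point is (5,0), giving 40.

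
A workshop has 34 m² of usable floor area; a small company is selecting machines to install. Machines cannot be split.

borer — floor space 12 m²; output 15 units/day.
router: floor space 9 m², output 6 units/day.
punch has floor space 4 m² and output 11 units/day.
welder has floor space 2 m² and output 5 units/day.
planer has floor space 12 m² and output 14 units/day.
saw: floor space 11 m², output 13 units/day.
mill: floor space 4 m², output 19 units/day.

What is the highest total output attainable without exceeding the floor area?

64

Allowing fractional choices, the relaxed optimum would be about 64.2, but machines are indivisible.
borer + punch + welder + saw + mill: floor space 12 + 4 + 2 + 11 + 4 = 33 ≤ 34, output 15 + 11 + 5 + 13 + 19 = 63.
borer + punch + welder + planer + mill: floor space 12 + 4 + 2 + 12 + 4 = 34 ≤ 34, output 15 + 11 + 5 + 14 + 19 = 64.
punch + welder + planer + saw + mill: floor space 4 + 2 + 12 + 11 + 4 = 33 ≤ 34, output 11 + 5 + 14 + 13 + 19 = 62.
Best is borer, punch, welder, planer, and mill with total output 64.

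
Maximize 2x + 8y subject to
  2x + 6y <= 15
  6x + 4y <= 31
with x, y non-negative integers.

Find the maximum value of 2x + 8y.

The continuous relaxation peaks at (0, 2.5) with value 20.00; rounding to a feasible lattice point costs some objective.
(x,y)=(1,2): 2·1+6·2=14≤15, 6·1+4·2=14≤31, objective 18.
(x,y)=(0,2): 2·0+6·2=12≤15, 6·0+4·2=8≤31, objective 16.
The best lattice point is (1,2), giving 18.

18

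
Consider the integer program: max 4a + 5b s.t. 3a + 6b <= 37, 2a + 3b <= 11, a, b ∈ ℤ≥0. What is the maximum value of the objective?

21

(a,b)=(4,1): 3·4+6·1=18≤37, 2·4+3·1=11≤11, objective 21.
(a,b)=(5,0): 3·5+6·0=15≤37, 2·5+3·0=10≤11, objective 20.
(a,b)=(3,1): 3·3+6·1=15≤37, 2·3+3·1=9≤11, objective 17.
Maximum is 21 at (a,b)=(4,1).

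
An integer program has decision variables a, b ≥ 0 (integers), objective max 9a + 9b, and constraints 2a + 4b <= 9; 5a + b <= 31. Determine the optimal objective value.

36

Relaxing integrality, the LP optimum is 40.50 at (a,b) = (4.5, 0), which is not an integer point.
(a,b)=(4,0): 2·4+4·0=8≤9, 5·4+1·0=20≤31, objective 36.
(a,b)=(3,0): 2·3+4·0=6≤9, 5·3+1·0=15≤31, objective 27.
Maximum is 36 at (a,b)=(4,0).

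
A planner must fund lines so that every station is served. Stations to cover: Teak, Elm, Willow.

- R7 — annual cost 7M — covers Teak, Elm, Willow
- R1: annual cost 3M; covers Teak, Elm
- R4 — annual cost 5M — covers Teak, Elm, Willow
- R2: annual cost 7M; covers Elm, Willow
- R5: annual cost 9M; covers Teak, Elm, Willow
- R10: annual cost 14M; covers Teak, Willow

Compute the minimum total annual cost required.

R4 alone covers Teak, Elm, Willow — every station.
Total annual cost: 5.

5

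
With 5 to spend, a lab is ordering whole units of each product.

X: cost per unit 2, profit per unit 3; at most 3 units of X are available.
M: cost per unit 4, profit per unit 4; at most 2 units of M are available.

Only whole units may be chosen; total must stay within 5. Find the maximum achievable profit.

6

This is a bounded integer knapsack.
Take 2×X: cost 4 ≤ 5, profit 2·3 = 6.
No other integer combination yields more.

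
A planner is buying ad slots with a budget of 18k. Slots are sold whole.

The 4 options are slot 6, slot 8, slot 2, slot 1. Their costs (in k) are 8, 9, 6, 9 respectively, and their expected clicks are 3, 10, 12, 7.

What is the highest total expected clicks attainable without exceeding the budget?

22

Take slot 8 and slot 2: cost 9 + 6 = 15 ≤ 18, expected clicks 10 + 12 = 22.
No other feasible combination does better.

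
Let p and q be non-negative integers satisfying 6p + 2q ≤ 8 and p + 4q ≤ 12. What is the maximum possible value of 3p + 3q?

The continuous relaxation peaks at (0.364, 2.91) with value 9.82; rounding to a feasible lattice point costs some objective.
(p,q)=(0,3): 6·0+2·3=6≤8, 1·0+4·3=12≤12, objective 9.
(p,q)=(0,2): 6·0+2·2=4≤8, 1·0+4·2=8≤12, objective 6.
(p,q)=(1,1): 6·1+2·1=8≤8, 1·1+4·1=5≤12, objective 6.
No feasible integer point exceeds 9.

9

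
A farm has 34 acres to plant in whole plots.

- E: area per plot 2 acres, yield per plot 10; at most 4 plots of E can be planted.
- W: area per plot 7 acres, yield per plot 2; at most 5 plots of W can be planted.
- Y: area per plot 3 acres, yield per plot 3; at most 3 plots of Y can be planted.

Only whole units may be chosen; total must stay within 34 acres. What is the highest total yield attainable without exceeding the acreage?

53

This is a bounded integer knapsack.
Take 4×E, 2×W, and 3×Y: area 31 ≤ 34, yield 4·10 + 2·2 + 3·3 = 53.
E has the best ratio (10/2) and is taken to its limit of 4; remaining capacity is filled optimally with the others.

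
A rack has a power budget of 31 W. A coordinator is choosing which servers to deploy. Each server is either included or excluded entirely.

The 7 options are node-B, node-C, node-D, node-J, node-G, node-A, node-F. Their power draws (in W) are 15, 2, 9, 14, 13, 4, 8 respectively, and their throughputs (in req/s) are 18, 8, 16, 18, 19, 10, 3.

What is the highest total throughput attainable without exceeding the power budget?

Allowing fractional choices, the relaxed optimum would be about 56.9, but servers are indivisible.
node-C + node-D + node-J + node-A: power draw 2 + 9 + 14 + 4 = 29 ≤ 31, throughput 8 + 16 + 18 + 10 = 52.
node-C + node-D + node-G + node-A: power draw 2 + 9 + 13 + 4 = 28 ≤ 31, throughput 8 + 16 + 19 + 10 = 53.
Best is node-C, node-D, node-G, and node-A with total throughput 53.

53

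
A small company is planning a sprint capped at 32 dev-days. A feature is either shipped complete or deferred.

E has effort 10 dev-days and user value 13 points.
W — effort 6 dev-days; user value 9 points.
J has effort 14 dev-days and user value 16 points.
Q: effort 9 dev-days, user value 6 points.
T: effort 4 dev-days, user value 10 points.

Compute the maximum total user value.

39

Take E, J, and T: effort 10 + 14 + 4 = 28 ≤ 32, user value 13 + 16 + 10 = 39.
No other feasible combination does better.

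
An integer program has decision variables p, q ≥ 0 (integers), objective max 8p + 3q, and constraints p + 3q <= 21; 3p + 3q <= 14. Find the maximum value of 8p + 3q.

32

The continuous relaxation peaks at (4.67, 0) with value 37.33; rounding to a feasible lattice point costs some objective.
(p,q)=(4,0): 1·4+3·0=4≤21, 3·4+3·0=12≤14, objective 32.
(p,q)=(3,1): 1·3+3·1=6≤21, 3·3+3·1=12≤14, objective 27.
(p,q)=(3,0): 1·3+3·0=3≤21, 3·3+3·0=9≤14, objective 24.
No feasible integer point exceeds 32.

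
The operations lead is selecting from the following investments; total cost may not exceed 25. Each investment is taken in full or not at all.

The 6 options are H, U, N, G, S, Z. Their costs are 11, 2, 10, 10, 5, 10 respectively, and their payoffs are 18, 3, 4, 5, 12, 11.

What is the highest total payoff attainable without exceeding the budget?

33

Allowing fractional choices, the relaxed optimum would be about 40.7, but investments are indivisible.
H + U + S: cost 11 + 2 + 5 = 18 ≤ 25, payoff 18 + 3 + 12 = 33.
H + S: cost 11 + 5 = 16 ≤ 25, payoff 18 + 12 = 30.
H + U + Z: cost 11 + 2 + 10 = 23 ≤ 25, payoff 18 + 3 + 11 = 32.
Best is H, U, and S with total payoff 33.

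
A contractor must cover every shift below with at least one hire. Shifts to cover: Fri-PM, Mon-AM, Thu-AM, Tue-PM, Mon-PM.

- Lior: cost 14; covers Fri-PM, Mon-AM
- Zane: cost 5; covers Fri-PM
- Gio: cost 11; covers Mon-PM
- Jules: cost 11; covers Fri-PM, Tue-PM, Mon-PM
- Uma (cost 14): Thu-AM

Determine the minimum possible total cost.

39

Choose Lior, Jules, and Uma: together they cover Fri-PM, Mon-AM, Thu-AM, Tue-PM, Mon-PM — every shift.
Total cost: 14 + 11 + 14 = 39.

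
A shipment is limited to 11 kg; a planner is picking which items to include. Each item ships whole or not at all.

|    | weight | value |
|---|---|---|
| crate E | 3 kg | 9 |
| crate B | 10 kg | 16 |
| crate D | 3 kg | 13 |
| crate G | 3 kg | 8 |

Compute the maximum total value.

30

Allowing fractional choices, the relaxed optimum would be about 33.2, but items are indivisible.
crate E + crate D: weight 3 + 3 = 6 ≤ 11, value 9 + 13 = 22.
crate E + crate D + crate G: weight 3 + 3 + 3 = 9 ≤ 11, value 9 + 13 + 8 = 30.
crate D + crate G: weight 3 + 3 = 6 ≤ 11, value 13 + 8 = 21.
Best is crate E, crate D, and crate G with total value 30.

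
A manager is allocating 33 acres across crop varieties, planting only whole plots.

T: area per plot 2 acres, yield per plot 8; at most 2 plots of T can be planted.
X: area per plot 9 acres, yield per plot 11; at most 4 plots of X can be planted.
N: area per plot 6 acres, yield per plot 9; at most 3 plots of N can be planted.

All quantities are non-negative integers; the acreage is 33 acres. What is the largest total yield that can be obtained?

2×T, 1×X, and 3×N: area 31 ≤ 33, yield 2·8 + 1·11 + 3·9 = 54.
2×T and 3×X: area 31 ≤ 33, yield 2·8 + 3·11 = 49.
Best is 54.

54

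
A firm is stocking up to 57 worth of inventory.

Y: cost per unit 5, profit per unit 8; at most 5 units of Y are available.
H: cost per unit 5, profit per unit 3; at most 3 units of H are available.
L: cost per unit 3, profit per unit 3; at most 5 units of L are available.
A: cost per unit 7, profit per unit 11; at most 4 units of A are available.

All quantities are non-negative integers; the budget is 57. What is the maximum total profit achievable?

5×Y, 1×L, and 4×A: cost 56 ≤ 57, profit 5·8 + 1·3 + 4·11 = 87.
4×Y, 3×L, and 4×A: cost 57 ≤ 57, profit 4·8 + 3·3 + 4·11 = 85.
Best is 87.

87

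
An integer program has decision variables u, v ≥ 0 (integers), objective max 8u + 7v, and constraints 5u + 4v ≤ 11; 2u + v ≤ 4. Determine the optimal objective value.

(u,v)=(2,0): 5·2+4·0=10≤11, 2·2+1·0=4≤4, objective 16.
(u,v)=(1,1): 5·1+4·1=9≤11, 2·1+1·1=3≤4, objective 15.
(u,v)=(0,2): 5·0+4·2=8≤11, 2·0+1·2=2≤4, objective 14.
(u,v)=(1,0): 5·1+4·0=5≤11, 2·1+1·0=2≤4, objective 8.
Maximum is 16 at (u,v)=(2,0).

16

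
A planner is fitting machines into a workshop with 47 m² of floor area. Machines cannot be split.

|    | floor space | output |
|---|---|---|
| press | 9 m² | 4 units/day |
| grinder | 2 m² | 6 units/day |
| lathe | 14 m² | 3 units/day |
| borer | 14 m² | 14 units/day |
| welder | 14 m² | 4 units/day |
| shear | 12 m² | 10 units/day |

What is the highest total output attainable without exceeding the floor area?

34

Allowing fractional choices, the relaxed optimum would be about 36.9, but machines are indivisible.
grinder + borer + welder + shear: floor space 2 + 14 + 14 + 12 = 42 ≤ 47, output 6 + 14 + 4 + 10 = 34.
press + grinder + borer + shear: floor space 9 + 2 + 14 + 12 = 37 ≤ 47, output 4 + 6 + 14 + 10 = 34.
The maximum output is 34; one optimal choice is press, grinder, borer, and shear.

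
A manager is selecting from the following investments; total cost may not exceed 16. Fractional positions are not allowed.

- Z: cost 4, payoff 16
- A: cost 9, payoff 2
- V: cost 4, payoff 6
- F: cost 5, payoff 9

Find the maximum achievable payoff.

Treat it as a binary knapsack problem.
Take Z, V, and F: cost 4 + 4 + 5 = 13 ≤ 16, payoff 16 + 6 + 9 = 31.
No other feasible combination does better.

31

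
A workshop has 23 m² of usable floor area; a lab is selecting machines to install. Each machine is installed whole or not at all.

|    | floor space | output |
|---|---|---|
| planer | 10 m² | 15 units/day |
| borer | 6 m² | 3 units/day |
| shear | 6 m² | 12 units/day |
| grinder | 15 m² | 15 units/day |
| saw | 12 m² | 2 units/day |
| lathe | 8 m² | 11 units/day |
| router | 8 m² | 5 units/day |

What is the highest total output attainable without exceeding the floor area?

This is an integer program with binary decision variables.
shear + lathe + router: floor space 6 + 8 + 8 = 22 ≤ 23, output 12 + 11 + 5 = 28.
planer + borer + shear: floor space 10 + 6 + 6 = 22 ≤ 23, output 15 + 3 + 12 = 30.
Best is planer, borer, and shear with total output 30.

30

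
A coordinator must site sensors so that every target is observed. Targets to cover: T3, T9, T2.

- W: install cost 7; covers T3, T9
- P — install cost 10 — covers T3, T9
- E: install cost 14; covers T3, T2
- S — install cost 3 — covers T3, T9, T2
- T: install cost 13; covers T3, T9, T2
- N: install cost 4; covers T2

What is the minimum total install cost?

This is an integer covering problem.
S alone covers T3, T9, T2 — every target.
Total install cost: 3.
No cover costs less than 3.

3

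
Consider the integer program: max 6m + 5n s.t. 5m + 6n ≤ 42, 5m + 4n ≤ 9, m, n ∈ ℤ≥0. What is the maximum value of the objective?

(m,n)=(1,1) is feasible, giving 11.
(m,n)=(0,2) is feasible, giving 10.
The best lattice point is (1,1), giving 11.

11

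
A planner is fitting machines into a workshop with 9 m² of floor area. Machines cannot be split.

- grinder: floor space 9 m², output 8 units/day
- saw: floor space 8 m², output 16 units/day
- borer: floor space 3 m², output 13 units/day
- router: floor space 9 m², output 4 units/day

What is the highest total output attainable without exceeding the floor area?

16

Take saw: floor space 8 ≤ 9, output 16.
No other feasible combination does better.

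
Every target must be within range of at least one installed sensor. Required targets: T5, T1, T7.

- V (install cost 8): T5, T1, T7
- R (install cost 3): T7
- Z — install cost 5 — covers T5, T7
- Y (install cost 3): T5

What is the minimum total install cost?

This is a weighted set-cover instance.
The greedy cost-per-new-target heuristic would pick Z and V for 13, but a cheaper cover exists.
V alone covers T5, T1, T7 — every target.
Total install cost: 8.
No cover costs less than 8.

8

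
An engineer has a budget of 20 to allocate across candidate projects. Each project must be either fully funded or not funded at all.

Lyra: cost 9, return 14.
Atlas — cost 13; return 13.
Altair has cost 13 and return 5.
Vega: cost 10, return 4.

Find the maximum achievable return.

18

Treat it as a binary knapsack problem.
Take Lyra and Vega: cost 9 + 10 = 19 ≤ 20, return 14 + 4 = 18.
No other feasible combination does better.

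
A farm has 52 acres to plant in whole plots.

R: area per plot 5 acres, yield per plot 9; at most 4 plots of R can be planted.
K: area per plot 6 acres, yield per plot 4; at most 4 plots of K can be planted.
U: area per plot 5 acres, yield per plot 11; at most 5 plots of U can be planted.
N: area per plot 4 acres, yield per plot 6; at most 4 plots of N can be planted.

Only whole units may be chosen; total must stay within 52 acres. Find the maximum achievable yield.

100

Take 3×R, 5×U, and 3×N: area 52 ≤ 52, yield 3·9 + 5·11 + 3·6 = 100.
U has the best ratio (11/5) and is taken to its limit of 5; remaining capacity is filled optimally with the others.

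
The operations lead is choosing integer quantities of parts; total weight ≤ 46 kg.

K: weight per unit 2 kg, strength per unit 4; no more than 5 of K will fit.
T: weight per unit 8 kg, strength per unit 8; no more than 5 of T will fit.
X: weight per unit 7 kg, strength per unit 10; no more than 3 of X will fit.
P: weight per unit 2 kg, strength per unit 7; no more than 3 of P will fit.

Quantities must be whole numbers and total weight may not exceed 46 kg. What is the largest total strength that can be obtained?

79

5×K, 2×T, 2×X, and 3×P: weight 46 ≤ 46, strength 5·4 + 2·8 + 2·10 + 3·7 = 77.
5×K, 1×T, 3×X, and 3×P: weight 45 ≤ 46, strength 5·4 + 1·8 + 3·10 + 3·7 = 79.
Best is 79.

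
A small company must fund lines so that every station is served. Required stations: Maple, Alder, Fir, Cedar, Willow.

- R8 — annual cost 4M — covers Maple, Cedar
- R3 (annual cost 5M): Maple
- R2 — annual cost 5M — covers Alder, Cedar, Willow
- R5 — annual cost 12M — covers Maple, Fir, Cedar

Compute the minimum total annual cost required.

17

This is a weighted set-cover instance.
The greedy cost-per-new-station heuristic would pick R2, R8, and R5 for 21, but a cheaper cover exists.
Choose R2 and R5: together they cover Maple, Alder, Fir, Cedar, Willow — every station.
Total annual cost: 5 + 12 = 17.
No cover costs less than 17.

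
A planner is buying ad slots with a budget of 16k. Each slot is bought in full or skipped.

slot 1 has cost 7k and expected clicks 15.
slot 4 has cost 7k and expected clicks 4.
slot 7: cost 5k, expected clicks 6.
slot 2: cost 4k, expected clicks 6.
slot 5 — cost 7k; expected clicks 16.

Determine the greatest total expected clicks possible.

Allowing fractional choices, the relaxed optimum would be about 34.0, but ad slots are indivisible.
slot 7 + slot 2 + slot 5: cost 5 + 4 + 7 = 16 ≤ 16, expected clicks 6 + 6 + 16 = 28.
slot 1 + slot 5: cost 7 + 7 = 14 ≤ 16, expected clicks 15 + 16 = 31.
slot 1 + slot 7 + slot 2: cost 7 + 5 + 4 = 16 ≤ 16, expected clicks 15 + 6 + 6 = 27.
Best is slot 1 and slot 5 with total expected clicks 31.

31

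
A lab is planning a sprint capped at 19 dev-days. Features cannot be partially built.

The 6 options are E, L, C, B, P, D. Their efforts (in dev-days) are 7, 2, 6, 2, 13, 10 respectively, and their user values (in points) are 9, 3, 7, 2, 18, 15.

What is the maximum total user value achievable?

27

L + C + D: effort 2 + 6 + 10 = 18 ≤ 19, user value 3 + 7 + 15 = 25.
E + B + D: effort 7 + 2 + 10 = 19 ≤ 19, user value 9 + 2 + 15 = 26.
E + L + D: effort 7 + 2 + 10 = 19 ≤ 19, user value 9 + 3 + 15 = 27.
Best is E, L, and D with total user value 27.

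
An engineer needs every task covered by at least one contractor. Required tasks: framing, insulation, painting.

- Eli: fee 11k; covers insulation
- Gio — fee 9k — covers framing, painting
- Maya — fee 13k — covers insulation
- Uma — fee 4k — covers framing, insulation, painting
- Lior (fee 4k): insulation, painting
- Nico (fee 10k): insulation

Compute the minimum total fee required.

Uma alone covers framing, insulation, painting — every task.
Total fee: 4.

4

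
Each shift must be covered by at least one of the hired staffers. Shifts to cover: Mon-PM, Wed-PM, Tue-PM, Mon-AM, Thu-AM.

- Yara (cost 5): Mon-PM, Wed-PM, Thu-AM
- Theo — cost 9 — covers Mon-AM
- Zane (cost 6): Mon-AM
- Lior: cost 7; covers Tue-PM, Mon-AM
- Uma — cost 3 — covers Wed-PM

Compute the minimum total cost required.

Choose Yara and Lior: together they cover Mon-PM, Wed-PM, Tue-PM, Mon-AM, Thu-AM — every shift.
Total cost: 5 + 7 = 12.
No cover costs less than 12.

12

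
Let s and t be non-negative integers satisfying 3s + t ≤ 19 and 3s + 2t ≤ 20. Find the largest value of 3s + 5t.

(s,t)=(0,10): 3·0+1·10=10≤19, 3·0+2·10=20≤20, objective 50.
(s,t)=(0,9): 3·0+1·9=9≤19, 3·0+2·9=18≤20, objective 45.
The best lattice point is (0,10), giving 50.

50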